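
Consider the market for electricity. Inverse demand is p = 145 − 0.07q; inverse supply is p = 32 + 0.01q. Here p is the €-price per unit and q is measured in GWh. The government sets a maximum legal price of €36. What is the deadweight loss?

Competitive equilibrium: 145 − 0.07q = 32 + 0.01q → q* = 1412.5, p* = 46.125.
At the ceiling p = 36, quantity supplied = (36 − 32)/0.01 = 400.
Willingness to pay at q' = 400: 145 − 0.07·400 = 117.
Δq = 1412.5 − 400 = 1012.5; wedge = 117 − 36 = 81.
Deadweight loss = ½ × 1012.5 × 81 = €41006.25.

€41006.25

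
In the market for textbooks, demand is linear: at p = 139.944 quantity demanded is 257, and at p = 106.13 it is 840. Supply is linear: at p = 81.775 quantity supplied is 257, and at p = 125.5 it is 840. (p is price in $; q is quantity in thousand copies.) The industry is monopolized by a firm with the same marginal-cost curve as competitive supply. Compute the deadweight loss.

$2956.52 thousand

Demand slope = (106.13 − 139.944)/(840 − 257) = −0.058, so p = 154.85 − 0.058q.
Supply slope = (125.5 − 81.775)/(840 − 257) = 0.075, so p = 62.5 + 0.075q.
Competitive equilibrium: 154.85 − 0.058q = 62.5 + 0.075q → q* = 694.3609, p* = 114.5771.
Marginal revenue: MR = 154.85 − 0.116q. Set MR = MC: 154.85 − 0.116q = 62.5 + 0.075q → q_m = 483.5079.
Price p_m = 154.85 − 0.058·483.5079 = 126.8065; MC(q_m) = 62.5 + 0.075·483.5079 = 98.7631.
Competitive q* = 694.3609, so Δq = 210.853; wedge = 126.8065 − 98.7631 = 28.0434.
DWL = ½ × 210.853 × 28.0434 = $2956.52 thousand.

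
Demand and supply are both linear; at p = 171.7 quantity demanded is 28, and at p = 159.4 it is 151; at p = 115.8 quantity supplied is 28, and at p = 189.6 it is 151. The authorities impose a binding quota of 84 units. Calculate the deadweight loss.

199.21

Demand slope = (159.4 − 171.7)/(151 − 28) = −0.1, so p = 174.5 − 0.1q.
Supply slope = (189.6 − 115.8)/(151 − 28) = 0.6, so p = 99 + 0.6q.
Competitive equilibrium: 174.5 − 0.1q = 99 + 0.6q → q* = 107.8571, p* = 163.7143.
At q = 84: demand price = 174.5 − 0.1·84 = 166.1; supply price = 99 + 0.6·84 = 149.4.
Δq = 107.8571 − 84 = 23.8571; wedge = 166.1 − 149.4 = 16.7.
Deadweight loss = ½ × 23.8571 × 16.7 = 199.21.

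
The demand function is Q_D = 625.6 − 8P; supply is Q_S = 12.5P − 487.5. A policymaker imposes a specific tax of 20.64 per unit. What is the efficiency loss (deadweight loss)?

In inverse form: demand P = 78.2 − 0.125Q, supply P = 39 + 0.08Q.
Competitive equilibrium: 78.2 − 0.125Q = 39 + 0.08Q → Q* = 191.2195, P* = 54.2976.
With the tax, the buyer price exceeds the seller price by 20.64: (78.2 − 0.125Q) − (39 + 0.08Q) = 20.64 → Q' = 90.5366.
ΔQ = 191.2195 − 90.5366 = 100.6829; the wedge equals the tax, 20.64.
Welfare loss = ½ × 100.6829 × 20.64 = 1039.05.

1039.05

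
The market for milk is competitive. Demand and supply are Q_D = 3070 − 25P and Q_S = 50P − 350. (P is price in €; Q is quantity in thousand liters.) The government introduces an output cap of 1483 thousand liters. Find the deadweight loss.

In inverse form: demand P = 122.8 − 0.04Q, supply P = 7 + 0.02Q.
Competitive equilibrium: 122.8 − 0.04Q = 7 + 0.02Q → Q* = 1930, P* = 45.6.
At Q = 1483: demand price = 122.8 − 0.04·1483 = 63.48; supply price = 7 + 0.02·1483 = 36.66.
ΔQ = 1930 − 1483 = 447; wedge = 63.48 − 36.66 = 26.82.
Deadweight loss = ½ × 447 × 26.82 = €5994.27 thousand.

€5994.27 thousand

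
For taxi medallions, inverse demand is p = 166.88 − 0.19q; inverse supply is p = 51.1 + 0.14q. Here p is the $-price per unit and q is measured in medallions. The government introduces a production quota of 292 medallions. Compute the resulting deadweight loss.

Competitive equilibrium: 166.88 − 0.19q = 51.1 + 0.14q → q* = 350.8485, p* = 100.2188.
At q = 292: demand price = 166.88 − 0.19·292 = 111.4; supply price = 51.1 + 0.14·292 = 91.98.
Δq = 350.8485 − 292 = 58.8485; wedge = 111.4 − 91.98 = 19.42.
Deadweight loss = ½ × 58.8485 × 19.42 = $571.42.

$571.42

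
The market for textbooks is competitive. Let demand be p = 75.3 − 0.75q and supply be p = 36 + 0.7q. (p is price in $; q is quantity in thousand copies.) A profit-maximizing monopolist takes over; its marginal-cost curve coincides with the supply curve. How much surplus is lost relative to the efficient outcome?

$61.90 thousand

Competitive equilibrium: 75.3 − 0.75q = 36 + 0.7q → q* = 27.1034, p* = 54.9724.
Marginal revenue: MR = 75.3 − 1.5q. Set MR = MC: 75.3 − 1.5q = 36 + 0.7q → q_m = 17.8636.
Price p_m = 75.3 − 0.75·17.8636 = 61.9023; MC(q_m) = 36 + 0.7·17.8636 = 48.5045.
Competitive q* = 27.1034, so Δq = 9.2398; wedge = 61.9023 − 48.5045 = 13.3978.
Deadweight loss = ½ × 9.2398 × 13.3978 = $61.90 thousand.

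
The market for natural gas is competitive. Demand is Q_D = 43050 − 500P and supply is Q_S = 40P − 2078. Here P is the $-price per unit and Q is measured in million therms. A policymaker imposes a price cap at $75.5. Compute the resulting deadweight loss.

In inverse form: demand P = 86.1 − 0.002Q, supply P = 51.95 + 0.025Q.
Competitive equilibrium: 86.1 − 0.002Q = 51.95 + 0.025Q → Q* = 1264.8148, P* = 83.5704.
At the ceiling P = 75.5, quantity supplied = (75.5 − 51.95)/0.025 = 942.
Willingness to pay at Q' = 942: 86.1 − 0.002·942 = 84.216.
ΔQ = 1264.8148 − 942 = 322.8148; wedge = 84.216 − 75.5 = 8.716.
The triangle = ½ × 322.8148 × 8.716 = $1406.83 million.

$1406.83 million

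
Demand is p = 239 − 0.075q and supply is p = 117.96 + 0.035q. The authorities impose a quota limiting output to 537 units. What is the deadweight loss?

17455.82

Competitive equilibrium: 239 − 0.075q = 117.96 + 0.035q → q* = 1100.3636, p* = 156.4727.
At q = 537: demand price = 239 − 0.075·537 = 198.725; supply price = 117.96 + 0.035·537 = 136.755.
Δq = 1100.3636 − 537 = 563.3636; wedge = 198.725 − 136.755 = 61.97.
The triangle = ½ × 563.3636 × 61.97 = 17455.82.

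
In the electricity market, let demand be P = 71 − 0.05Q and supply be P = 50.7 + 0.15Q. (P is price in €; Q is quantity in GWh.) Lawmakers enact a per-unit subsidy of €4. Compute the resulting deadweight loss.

Competitive equilibrium: 71 − 0.05Q = 50.7 + 0.15Q → Q* = 101.5, P* = 65.925.
The subsidy lowers effective supply by 4: P = 46.7 + 0.15Q.
New quantity: 71 − 0.05Q = 46.7 + 0.15Q → Q' = 121.5.
Overproduction ΔQ = 121.5 − 101.5 = 20; wedge = subsidy = 4.
Deadweight loss = ½ × 20 × 4 = €40.

€40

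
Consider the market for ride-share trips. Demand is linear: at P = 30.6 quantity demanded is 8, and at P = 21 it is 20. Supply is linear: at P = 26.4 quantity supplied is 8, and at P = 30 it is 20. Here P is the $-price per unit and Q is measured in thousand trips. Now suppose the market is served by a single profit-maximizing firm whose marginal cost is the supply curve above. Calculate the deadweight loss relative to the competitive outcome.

Demand slope = (21 − 30.6)/(20 − 8) = −0.8, so P = 37 − 0.8Q.
Supply slope = (30 − 26.4)/(20 − 8) = 0.3, so P = 24 + 0.3Q.
Competitive equilibrium: 37 − 0.8Q = 24 + 0.3Q → Q* = 11.8182, P* = 27.5455.
Marginal revenue: MR = 37 − 1.6Q. Set MR = MC: 37 − 1.6Q = 24 + 0.3Q → Q_m = 6.8421.
Price P_m = 37 − 0.8·6.8421 = 31.5263; MC(Q_m) = 24 + 0.3·6.8421 = 26.0526.
Competitive Q* = 11.8182, so ΔQ = 4.9761; wedge = 31.5263 − 26.0526 = 5.4737.
DWL = ½ × 4.9761 × 5.4737 = $13.62 thousand.

$13.62 thousand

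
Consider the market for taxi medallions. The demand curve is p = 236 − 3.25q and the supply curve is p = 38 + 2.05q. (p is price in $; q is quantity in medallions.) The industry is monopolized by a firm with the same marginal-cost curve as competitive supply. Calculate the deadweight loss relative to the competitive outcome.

Competitive equilibrium: 236 − 3.25q = 38 + 2.05q → q* = 37.3585, p* = 114.5849.
Marginal revenue: MR = 236 − 6.5q. Set MR = MC: 236 − 6.5q = 38 + 2.05q → q_m = 23.1579.
Price p_m = 236 − 3.25·23.1579 = 160.7368; MC(q_m) = 38 + 2.05·23.1579 = 85.4737.
Competitive q* = 37.3585, so Δq = 14.2006; wedge = 160.7368 − 85.4737 = 75.2631.
Welfare loss = ½ × 14.2006 × 75.2631 = $534.39.

$534.39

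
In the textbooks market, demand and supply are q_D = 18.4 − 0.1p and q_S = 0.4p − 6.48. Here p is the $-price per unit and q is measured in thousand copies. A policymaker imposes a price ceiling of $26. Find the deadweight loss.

$564.54 thousand

In inverse form: demand p = 184 − 10q, supply p = 16.2 + 2.5q.
Competitive equilibrium: 184 − 10q = 16.2 + 2.5q → q* = 13.424, p* = 49.76.
At the ceiling p = 26, quantity supplied = (26 − 16.2)/2.5 = 3.92.
Willingness to pay at q' = 3.92: 184 − 10·3.92 = 144.8.
Δq = 13.424 − 3.92 = 9.504; wedge = 144.8 − 26 = 118.8.
Welfare loss = ½ × 9.504 × 118.8 = $564.54 thousand.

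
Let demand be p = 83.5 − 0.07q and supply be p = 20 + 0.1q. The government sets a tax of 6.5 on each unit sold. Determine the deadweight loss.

124.26

Competitive equilibrium: 83.5 − 0.07q = 20 + 0.1q → q* = 373.5294, p* = 57.3529.
With the tax, the buyer price exceeds the seller price by 6.5: (83.5 − 0.07q) − (20 + 0.1q) = 6.5 → q' = 335.2941.
Δq = 373.5294 − 335.2941 = 38.2353; the wedge equals the tax, 6.5.
The triangle = ½ × 38.2353 × 6.5 = 124.26.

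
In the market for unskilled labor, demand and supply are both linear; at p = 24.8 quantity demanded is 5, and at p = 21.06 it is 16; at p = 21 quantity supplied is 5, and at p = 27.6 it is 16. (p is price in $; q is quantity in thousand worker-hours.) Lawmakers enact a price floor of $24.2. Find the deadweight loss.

$2.44 thousand

Demand slope = (21.06 − 24.8)/(16 − 5) = −0.34, so p = 26.5 − 0.34q.
Supply slope = (27.6 − 21)/(16 − 5) = 0.6, so p = 18 + 0.6q.
Competitive equilibrium: 26.5 − 0.34q = 18 + 0.6q → q* = 9.0426, p* = 23.4255.
At the floor p = 24.2, quantity demanded = (26.5 − 24.2)/0.34 = 6.7647.
Sellers' marginal cost at q' = 6.7647: 18 + 0.6·6.7647 = 22.0588.
Δq = 9.0426 − 6.7647 = 2.2779; wedge = 24.2 − 22.0588 = 2.1412.
The triangle = ½ × 2.2779 × 2.1412 = $2.44 thousand.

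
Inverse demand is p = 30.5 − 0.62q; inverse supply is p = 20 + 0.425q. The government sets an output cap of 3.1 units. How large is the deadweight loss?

Competitive equilibrium: 30.5 − 0.62q = 20 + 0.425q → q* = 10.0478, p* = 24.2703.
At q = 3.1: demand price = 30.5 − 0.62·3.1 = 28.578; supply price = 20 + 0.425·3.1 = 21.3175.
Δq = 10.0478 − 3.1 = 6.9478; wedge = 28.578 − 21.3175 = 7.2605.
Deadweight loss = ½ × 6.9478 × 7.2605 = 25.22.

25.22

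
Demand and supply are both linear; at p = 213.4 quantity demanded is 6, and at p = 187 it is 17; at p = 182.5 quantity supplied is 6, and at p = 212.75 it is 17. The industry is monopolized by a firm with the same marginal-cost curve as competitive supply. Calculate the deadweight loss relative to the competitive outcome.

37.47

Demand slope = (187 − 213.4)/(17 − 6) = −2.4, so p = 227.8 − 2.4q.
Supply slope = (212.75 − 182.5)/(17 − 6) = 2.75, so p = 166 + 2.75q.
Competitive equilibrium: 227.8 − 2.4q = 166 + 2.75q → q* = 12, p* = 199.
Marginal revenue: MR = 227.8 − 4.8q. Set MR = MC: 227.8 − 4.8q = 166 + 2.75q → q_m = 8.1854.
Price p_m = 227.8 − 2.4·8.1854 = 208.155; MC(q_m) = 166 + 2.75·8.1854 = 188.5099.
Competitive q* = 12, so Δq = 3.8146; wedge = 208.155 − 188.5099 = 19.6451.
Welfare loss = ½ × 3.8146 × 19.6451 = 37.47.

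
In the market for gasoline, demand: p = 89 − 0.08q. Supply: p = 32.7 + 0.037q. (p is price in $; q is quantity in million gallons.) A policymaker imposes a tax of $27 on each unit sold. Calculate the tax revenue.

$6761.54 million

Competitive equilibrium: 89 − 0.08q = 32.7 + 0.037q → q* = 481.1966, p* = 50.5043.
With the tax, the buyer price exceeds the seller price by 27: (89 − 0.08q) − (32.7 + 0.037q) = 27 → q' = 250.4274.
Tax revenue = 27 × 250.4274 = $6761.54 million.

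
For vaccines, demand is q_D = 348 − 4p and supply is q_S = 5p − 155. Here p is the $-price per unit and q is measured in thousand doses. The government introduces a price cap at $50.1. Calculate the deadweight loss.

In inverse form: demand p = 87 − 0.25q, supply p = 31 + 0.2q.
Competitive equilibrium: 87 − 0.25q = 31 + 0.2q → q* = 124.4444, p* = 55.8889.
At the ceiling p = 50.1, quantity supplied = (50.1 − 31)/0.2 = 95.5.
Willingness to pay at q' = 95.5: 87 − 0.25·95.5 = 63.125.
Δq = 124.4444 − 95.5 = 28.9444; wedge = 63.125 − 50.1 = 13.025.
The triangle = ½ × 28.9444 × 13.025 = $188.50 thousand.

$188.50 thousand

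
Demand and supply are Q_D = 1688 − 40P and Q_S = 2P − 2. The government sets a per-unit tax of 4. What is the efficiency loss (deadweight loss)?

15.24

In inverse form: demand P = 42.2 − 0.025Q, supply P = 1 + 0.5Q.
Competitive equilibrium: 42.2 − 0.025Q = 1 + 0.5Q → Q* = 78.4762, P* = 40.2381.
With the tax, the buyer price exceeds the seller price by 4: (42.2 − 0.025Q) − (1 + 0.5Q) = 4 → Q' = 70.8571.
ΔQ = 78.4762 − 70.8571 = 7.6191; the wedge equals the tax, 4.
DWL = ½ × 7.6191 × 4 = 15.24.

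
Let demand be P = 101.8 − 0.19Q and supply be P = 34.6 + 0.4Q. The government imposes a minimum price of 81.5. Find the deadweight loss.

14.69

Competitive equilibrium: 101.8 − 0.19Q = 34.6 + 0.4Q → Q* = 113.8983, P* = 80.1593.
At the floor P = 81.5, quantity demanded = (101.8 − 81.5)/0.19 = 106.8421.
Sellers' marginal cost at Q' = 106.8421: 34.6 + 0.4·106.8421 = 77.3368.
ΔQ = 113.8983 − 106.8421 = 7.0562; wedge = 81.5 − 77.3368 = 4.1632.
The triangle = ½ × 7.0562 × 4.1632 = 14.69.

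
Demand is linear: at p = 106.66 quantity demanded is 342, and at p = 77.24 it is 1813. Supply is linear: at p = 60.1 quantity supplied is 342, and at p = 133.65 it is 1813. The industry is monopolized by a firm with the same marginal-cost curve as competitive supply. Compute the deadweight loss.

Demand slope = (77.24 − 106.66)/(1813 − 342) = −0.02, so p = 113.5 − 0.02q.
Supply slope = (133.65 − 60.1)/(1813 − 342) = 0.05, so p = 43 + 0.05q.
Competitive equilibrium: 113.5 − 0.02q = 43 + 0.05q → q* = 1007.1429, p* = 93.3571.
Marginal revenue: MR = 113.5 − 0.04q. Set MR = MC: 113.5 − 0.04q = 43 + 0.05q → q_m = 783.3333.
Price p_m = 113.5 − 0.02·783.3333 = 97.8333; MC(q_m) = 43 + 0.05·783.3333 = 82.1667.
Competitive q* = 1007.1429, so Δq = 223.8096; wedge = 97.8333 − 82.1667 = 15.6666.
The triangle = ½ × 223.8096 × 15.6666 = 1753.17.

1753.17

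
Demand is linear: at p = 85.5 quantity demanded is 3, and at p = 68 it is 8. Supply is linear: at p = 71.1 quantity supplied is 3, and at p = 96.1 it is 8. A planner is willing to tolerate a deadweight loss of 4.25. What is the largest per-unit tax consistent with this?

Demand slope = (68 − 85.5)/(8 − 3) = −3.5, so p = 96 − 3.5q.
Supply slope = (96.1 − 71.1)/(8 − 3) = 5, so p = 56.1 + 5q.
Competitive equilibrium: 96 − 3.5q = 56.1 + 5q → q* = 4.6941, p* = 79.5706.
A tax t gives Δq = t/8.5 and wedge t, so DWL = t²/17.
t²/17 = 4.25 → t² = 72.25 → t = 8.5.

8.5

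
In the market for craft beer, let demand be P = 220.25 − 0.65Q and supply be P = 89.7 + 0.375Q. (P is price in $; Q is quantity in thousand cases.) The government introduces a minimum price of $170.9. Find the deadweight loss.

$1356.26 thousand

Competitive equilibrium: 220.25 − 0.65Q = 89.7 + 0.375Q → Q* = 127.3659, P* = 137.4622.
At the floor P = 170.9, quantity demanded = (220.25 − 170.9)/0.65 = 75.9231.
Sellers' marginal cost at Q' = 75.9231: 89.7 + 0.375·75.9231 = 118.1712.
ΔQ = 127.3659 − 75.9231 = 51.4428; wedge = 170.9 − 118.1712 = 52.7288.
Welfare loss = ½ × 51.4428 × 52.7288 = $1356.26 thousand.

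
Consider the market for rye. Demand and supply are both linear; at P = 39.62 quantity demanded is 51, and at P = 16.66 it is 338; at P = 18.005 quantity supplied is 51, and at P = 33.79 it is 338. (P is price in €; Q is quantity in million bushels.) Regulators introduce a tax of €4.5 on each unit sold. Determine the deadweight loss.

Demand slope = (16.66 − 39.62)/(338 − 51) = −0.08, so P = 43.7 − 0.08Q.
Supply slope = (33.79 − 18.005)/(338 − 51) = 0.055, so P = 15.2 + 0.055Q.
Competitive equilibrium: 43.7 − 0.08Q = 15.2 + 0.055Q → Q* = 211.1111, P* = 26.8111.
With the tax, the buyer price exceeds the seller price by 4.5: (43.7 − 0.08Q) − (15.2 + 0.055Q) = 4.5 → Q' = 177.7778.
ΔQ = 211.1111 − 177.7778 = 33.3333; the wedge equals the tax, 4.5.
Welfare loss = ½ × 33.3333 × 4.5 = €75 million.

€75 million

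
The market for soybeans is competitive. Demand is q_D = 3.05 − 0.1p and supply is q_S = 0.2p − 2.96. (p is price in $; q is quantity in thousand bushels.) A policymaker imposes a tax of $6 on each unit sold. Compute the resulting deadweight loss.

In inverse form: demand p = 30.5 − 10q, supply p = 14.8 + 5q.
Competitive equilibrium: 30.5 − 10q = 14.8 + 5q → q* = 1.0467, p* = 20.0333.
With the tax, the buyer price exceeds the seller price by 6: (30.5 − 10q) − (14.8 + 5q) = 6 → q' = 0.6467.
Δq = 1.0467 − 0.6467 = 0.4; the wedge equals the tax, 6.
The triangle = ½ × 0.4 × 6 = $1.20 thousand.

$1.20 thousand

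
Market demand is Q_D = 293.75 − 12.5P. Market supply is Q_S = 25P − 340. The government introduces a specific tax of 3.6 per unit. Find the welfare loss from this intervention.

In inverse form: demand P = 23.5 − 0.08Q, supply P = 13.6 + 0.04Q.
Competitive equilibrium: 23.5 − 0.08Q = 13.6 + 0.04Q → Q* = 82.5, P* = 16.9.
With the tax, the buyer price exceeds the seller price by 3.6: (23.5 − 0.08Q) − (13.6 + 0.04Q) = 3.6 → Q' = 52.5.
ΔQ = 82.5 − 52.5 = 30; the wedge equals the tax, 3.6.
The triangle = ½ × 30 × 3.6 = 54.

54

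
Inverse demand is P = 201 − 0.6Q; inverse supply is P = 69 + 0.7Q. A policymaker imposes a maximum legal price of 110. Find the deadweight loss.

Competitive equilibrium: 201 − 0.6Q = 69 + 0.7Q → Q* = 101.5385, P* = 140.0769.
At the ceiling P = 110, quantity supplied = (110 − 69)/0.7 = 58.5714.
Willingness to pay at Q' = 58.5714: 201 − 0.6·58.5714 = 165.8572.
ΔQ = 101.5385 − 58.5714 = 42.9671; wedge = 165.8572 − 110 = 55.8572.
The triangle = ½ × 42.9671 × 55.8572 = 1200.01.

1200.01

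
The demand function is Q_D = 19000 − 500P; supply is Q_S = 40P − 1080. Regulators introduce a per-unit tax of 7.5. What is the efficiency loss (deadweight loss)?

1041.67

In inverse form: demand P = 38 − 0.002Q, supply P = 27 + 0.025Q.
Competitive equilibrium: 38 − 0.002Q = 27 + 0.025Q → Q* = 407.4074, P* = 37.1852.
With the tax, the buyer price exceeds the seller price by 7.5: (38 − 0.002Q) − (27 + 0.025Q) = 7.5 → Q' = 129.6296.
ΔQ = 407.4074 − 129.6296 = 277.7778; the wedge equals the tax, 7.5.
Welfare loss = ½ × 277.7778 × 7.5 = 1041.67.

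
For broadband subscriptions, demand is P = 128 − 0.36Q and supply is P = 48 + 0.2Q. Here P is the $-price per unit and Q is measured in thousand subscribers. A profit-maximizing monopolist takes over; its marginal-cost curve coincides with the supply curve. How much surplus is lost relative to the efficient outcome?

Competitive equilibrium: 128 − 0.36Q = 48 + 0.2Q → Q* = 142.8571, P* = 76.5714.
Marginal revenue: MR = 128 − 0.72Q. Set MR = MC: 128 − 0.72Q = 48 + 0.2Q → Q_m = 86.9565.
Price P_m = 128 − 0.36·86.9565 = 96.6957; MC(Q_m) = 48 + 0.2·86.9565 = 65.3913.
Competitive Q* = 142.8571, so ΔQ = 55.9006; wedge = 96.6957 − 65.3913 = 31.3044.
Deadweight loss = ½ × 55.9006 × 31.3044 = $874.97 thousand.

$874.97 thousand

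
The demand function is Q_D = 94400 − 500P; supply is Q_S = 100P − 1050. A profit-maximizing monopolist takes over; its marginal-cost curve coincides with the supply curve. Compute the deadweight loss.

27033.07

In inverse form: demand P = 188.8 − 0.002Q, supply P = 10.5 + 0.01Q.
Competitive equilibrium: 188.8 − 0.002Q = 10.5 + 0.01Q → Q* = 14858.33333, P* = 159.08333.
Marginal revenue: MR = 188.8 − 0.004Q. Set MR = MC: 188.8 − 0.004Q = 10.5 + 0.01Q → Q_m = 12735.71429.
Price P_m = 188.8 − 0.002·12735.71429 = 163.32857; MC(Q_m) = 10.5 + 0.01·12735.71429 = 137.85714.
Competitive Q* = 14858.33333, so ΔQ = 2122.61904; wedge = 163.32857 − 137.85714 = 25.47143.
The triangle = ½ × 2122.61904 × 25.47143 = 27033.07.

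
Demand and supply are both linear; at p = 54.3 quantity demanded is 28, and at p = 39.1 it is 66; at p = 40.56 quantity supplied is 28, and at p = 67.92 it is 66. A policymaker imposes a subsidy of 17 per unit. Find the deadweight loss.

129.02

Demand slope = (39.1 − 54.3)/(66 − 28) = −0.4, so p = 65.5 − 0.4q.
Supply slope = (67.92 − 40.56)/(66 − 28) = 0.72, so p = 20.4 + 0.72q.
Competitive equilibrium: 65.5 − 0.4q = 20.4 + 0.72q → q* = 40.2679, p* = 49.3929.
The subsidy lowers effective supply by 17: p = 3.4 + 0.72q.
New quantity: 65.5 − 0.4q = 3.4 + 0.72q → q' = 55.4464.
Overproduction Δq = 55.4464 − 40.2679 = 15.1785; wedge = subsidy = 17.
The triangle = ½ × 15.1785 × 17 = 129.02.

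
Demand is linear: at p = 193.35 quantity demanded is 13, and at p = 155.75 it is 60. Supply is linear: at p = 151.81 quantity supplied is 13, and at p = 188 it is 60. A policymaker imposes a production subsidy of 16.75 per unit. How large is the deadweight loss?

89.35

Demand slope = (155.75 − 193.35)/(60 − 13) = −0.8, so p = 203.75 − 0.8q.
Supply slope = (188 − 151.81)/(60 − 13) = 0.77, so p = 141.8 + 0.77q.
Competitive equilibrium: 203.75 − 0.8q = 141.8 + 0.77q → q* = 39.4586, p* = 172.1831.
The subsidy lowers effective supply by 16.75: p = 125.05 + 0.77q.
New quantity: 203.75 − 0.8q = 125.05 + 0.77q → q' = 50.1274.
Overproduction Δq = 50.1274 − 39.4586 = 10.6688; wedge = subsidy = 16.75.
DWL = ½ × 10.6688 × 16.75 = 89.35.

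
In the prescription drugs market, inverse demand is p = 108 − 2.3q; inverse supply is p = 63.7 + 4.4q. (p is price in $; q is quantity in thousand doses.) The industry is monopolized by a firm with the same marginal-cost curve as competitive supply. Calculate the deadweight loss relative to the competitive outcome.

Competitive equilibrium: 108 − 2.3q = 63.7 + 4.4q → q* = 6.6119, p* = 92.7925.
Marginal revenue: MR = 108 − 4.6q. Set MR = MC: 108 − 4.6q = 63.7 + 4.4q → q_m = 4.9222.
Price p_m = 108 − 2.3·4.9222 = 96.6789; MC(q_m) = 63.7 + 4.4·4.9222 = 85.3577.
Competitive q* = 6.6119, so Δq = 1.6897; wedge = 96.6789 − 85.3577 = 11.3212.
Deadweight loss = ½ × 1.6897 × 11.3212 = $9.56 thousand.

$9.56 thousand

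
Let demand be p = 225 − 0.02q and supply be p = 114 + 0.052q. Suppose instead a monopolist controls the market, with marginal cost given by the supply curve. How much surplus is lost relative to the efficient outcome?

4043.60

Competitive equilibrium: 225 − 0.02q = 114 + 0.052q → q* = 1541.66667, p* = 194.16667.
Marginal revenue: MR = 225 − 0.04q. Set MR = MC: 225 − 0.04q = 114 + 0.052q → q_m = 1206.52174.
Price p_m = 225 − 0.02·1206.52174 = 200.86957; MC(q_m) = 114 + 0.052·1206.52174 = 176.73913.
Competitive q* = 1541.66667, so Δq = 335.14493; wedge = 200.86957 − 176.73913 = 24.13044.
Welfare loss = ½ × 335.14493 × 24.13044 = 4043.60.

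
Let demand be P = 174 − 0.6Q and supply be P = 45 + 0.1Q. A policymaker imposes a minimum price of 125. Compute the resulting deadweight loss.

Competitive equilibrium: 174 − 0.6Q = 45 + 0.1Q → Q* = 184.2857, P* = 63.4286.
At the floor P = 125, quantity demanded = (174 − 125)/0.6 = 81.6667.
Sellers' marginal cost at Q' = 81.6667: 45 + 0.1·81.6667 = 53.1667.
ΔQ = 184.2857 − 81.6667 = 102.619; wedge = 125 − 53.1667 = 71.8333.
Welfare loss = ½ × 102.619 × 71.8333 = 3685.73.

3685.73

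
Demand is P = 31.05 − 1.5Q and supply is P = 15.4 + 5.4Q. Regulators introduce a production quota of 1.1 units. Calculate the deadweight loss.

4.71

Competitive equilibrium: 31.05 − 1.5Q = 15.4 + 5.4Q → Q* = 2.2681, P* = 27.6478.
At Q = 1.1: demand price = 31.05 − 1.5·1.1 = 29.4; supply price = 15.4 + 5.4·1.1 = 21.34.
ΔQ = 2.2681 − 1.1 = 1.1681; wedge = 29.4 − 21.34 = 8.06.
Welfare loss = ½ × 1.1681 × 8.06 = 4.71.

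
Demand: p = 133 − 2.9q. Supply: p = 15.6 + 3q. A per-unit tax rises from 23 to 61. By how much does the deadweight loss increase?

270.51

Competitive equilibrium: 133 − 2.9q = 15.6 + 3q → q* = 19.8983, p* = 75.2949.
For a per-unit tax t: Δq = t/5.9, so DWL = ½·t·(t/5.9) = t²/11.8.
At t = 23: DWL = 44.831. At t = 61: DWL = 315.339.
Increase = 315.339 − 44.831 = 270.51.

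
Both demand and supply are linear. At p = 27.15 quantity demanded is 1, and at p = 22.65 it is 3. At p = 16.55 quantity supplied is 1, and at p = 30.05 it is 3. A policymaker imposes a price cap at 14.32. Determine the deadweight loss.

Demand slope = (22.65 − 27.15)/(3 − 1) = −2.25, so p = 29.4 − 2.25q.
Supply slope = (30.05 − 16.55)/(3 − 1) = 6.75, so p = 9.8 + 6.75q.
Competitive equilibrium: 29.4 − 2.25q = 9.8 + 6.75q → q* = 2.1778, p* = 24.5.
At the ceiling p = 14.32, quantity supplied = (14.32 − 9.8)/6.75 = 0.6696.
Willingness to pay at q' = 0.6696: 29.4 − 2.25·0.6696 = 27.8934.
Δq = 2.1778 − 0.6696 = 1.5082; wedge = 27.8934 − 14.32 = 13.5734.
Deadweight loss = ½ × 1.5082 × 13.5734 = 10.24.

10.24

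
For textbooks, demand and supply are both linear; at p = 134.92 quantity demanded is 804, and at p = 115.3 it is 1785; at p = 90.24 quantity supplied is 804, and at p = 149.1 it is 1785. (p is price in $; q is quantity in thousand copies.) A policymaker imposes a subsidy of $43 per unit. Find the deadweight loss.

$11556.25 thousand

Demand slope = (115.3 − 134.92)/(1785 − 804) = −0.02, so p = 151 − 0.02q.
Supply slope = (149.1 − 90.24)/(1785 − 804) = 0.06, so p = 42 + 0.06q.
Competitive equilibrium: 151 − 0.02q = 42 + 0.06q → q* = 1362.5, p* = 123.75.
The subsidy lowers effective supply by 43: p = 0.06q − 1.
New quantity: 151 − 0.02q = 0.06q − 1 → q' = 1900.
Overproduction Δq = 1900 − 1362.5 = 537.5; wedge = subsidy = 43.
Welfare loss = ½ × 537.5 × 43 = $11556.25 thousand.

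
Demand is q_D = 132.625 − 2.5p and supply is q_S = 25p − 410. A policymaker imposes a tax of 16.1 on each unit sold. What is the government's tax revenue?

751.94

In inverse form: demand p = 53.05 − 0.4q, supply p = 16.4 + 0.04q.
Competitive equilibrium: 53.05 − 0.4q = 16.4 + 0.04q → q* = 83.2955, p* = 19.7318.
With the tax, the buyer price exceeds the seller price by 16.1: (53.05 − 0.4q) − (16.4 + 0.04q) = 16.1 → q' = 46.7045.
Tax revenue = 16.1 × 46.7045 = 751.94.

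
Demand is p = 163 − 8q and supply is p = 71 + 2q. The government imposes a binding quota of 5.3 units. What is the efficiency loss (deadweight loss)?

Competitive equilibrium: 163 − 8q = 71 + 2q → q* = 9.2, p* = 89.4.
At q = 5.3: demand price = 163 − 8·5.3 = 120.6; supply price = 71 + 2·5.3 = 81.6.
Δq = 9.2 − 5.3 = 3.9; wedge = 120.6 − 81.6 = 39.
The triangle = ½ × 3.9 × 39 = 76.05.

76.05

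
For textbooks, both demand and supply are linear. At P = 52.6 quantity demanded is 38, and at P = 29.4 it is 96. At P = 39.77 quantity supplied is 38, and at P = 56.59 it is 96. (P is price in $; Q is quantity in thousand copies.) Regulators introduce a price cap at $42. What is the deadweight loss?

Demand slope = (29.4 − 52.6)/(96 − 38) = −0.4, so P = 67.8 − 0.4Q.
Supply slope = (56.59 − 39.77)/(96 − 38) = 0.29, so P = 28.75 + 0.29Q.
Competitive equilibrium: 67.8 − 0.4Q = 28.75 + 0.29Q → Q* = 56.5942, P* = 45.1623.
At the ceiling P = 42, quantity supplied = (42 − 28.75)/0.29 = 45.6897.
Willingness to pay at Q' = 45.6897: 67.8 − 0.4·45.6897 = 49.5241.
ΔQ = 56.5942 − 45.6897 = 10.9045; wedge = 49.5241 − 42 = 7.5241.
DWL = ½ × 10.9045 × 7.5241 = $41.02 thousand.

$41.02 thousand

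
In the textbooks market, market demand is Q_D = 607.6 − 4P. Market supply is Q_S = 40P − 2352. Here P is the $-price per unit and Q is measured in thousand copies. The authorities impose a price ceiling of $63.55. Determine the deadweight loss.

$3034.04 thousand

In inverse form: demand P = 151.9 − 0.25Q, supply P = 58.8 + 0.025Q.
Competitive equilibrium: 151.9 − 0.25Q = 58.8 + 0.025Q → Q* = 338.5455, P* = 67.2636.
At the ceiling P = 63.55, quantity supplied = (63.55 − 58.8)/0.025 = 190.
Willingness to pay at Q' = 190: 151.9 − 0.25·190 = 104.4.
ΔQ = 338.5455 − 190 = 148.5455; wedge = 104.4 − 63.55 = 40.85.
DWL = ½ × 148.5455 × 40.85 = $3034.04 thousand.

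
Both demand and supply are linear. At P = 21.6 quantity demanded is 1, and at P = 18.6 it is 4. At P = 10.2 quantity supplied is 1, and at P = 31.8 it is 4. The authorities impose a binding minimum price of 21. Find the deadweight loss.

2.56

Demand slope = (18.6 − 21.6)/(4 − 1) = −1, so P = 22.6 − Q.
Supply slope = (31.8 − 10.2)/(4 − 1) = 7.2, so P = 3 + 7.2Q.
Competitive equilibrium: 22.6 − Q = 3 + 7.2Q → Q* = 2.3902, P* = 20.2098.
At the floor P = 21, quantity demanded = (22.6 − 21)/1 = 1.6.
Sellers' marginal cost at Q' = 1.6: 3 + 7.2·1.6 = 14.52.
ΔQ = 2.3902 − 1.6 = 0.7902; wedge = 21 − 14.52 = 6.48.
DWL = ½ × 0.7902 × 6.48 = 2.56.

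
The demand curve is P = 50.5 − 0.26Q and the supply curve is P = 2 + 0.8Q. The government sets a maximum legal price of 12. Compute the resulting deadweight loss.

586.11

Competitive equilibrium: 50.5 − 0.26Q = 2 + 0.8Q → Q* = 45.7547, P* = 38.6038.
At the ceiling P = 12, quantity supplied = (12 − 2)/0.8 = 12.5.
Willingness to pay at Q' = 12.5: 50.5 − 0.26·12.5 = 47.25.
ΔQ = 45.7547 − 12.5 = 33.2547; wedge = 47.25 − 12 = 35.25.
The triangle = ½ × 33.2547 × 35.25 = 586.11.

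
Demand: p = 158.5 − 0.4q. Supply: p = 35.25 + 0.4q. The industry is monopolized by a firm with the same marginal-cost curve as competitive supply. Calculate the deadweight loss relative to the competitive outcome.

Competitive equilibrium: 158.5 − 0.4q = 35.25 + 0.4q → q* = 154.0625, p* = 96.875.
Marginal revenue: MR = 158.5 − 0.8q. Set MR = MC: 158.5 − 0.8q = 35.25 + 0.4q → q_m = 102.7083.
Price p_m = 158.5 − 0.4·102.7083 = 117.4167; MC(q_m) = 35.25 + 0.4·102.7083 = 76.3333.
Competitive q* = 154.0625, so Δq = 51.3542; wedge = 117.4167 − 76.3333 = 41.0834.
Welfare loss = ½ × 51.3542 × 41.0834 = 1054.90.

1054.90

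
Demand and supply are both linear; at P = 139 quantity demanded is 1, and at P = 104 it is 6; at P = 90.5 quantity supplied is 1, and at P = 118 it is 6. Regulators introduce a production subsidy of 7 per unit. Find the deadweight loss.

Demand slope = (104 − 139)/(6 − 1) = −7, so P = 146 − 7Q.
Supply slope = (118 − 90.5)/(6 − 1) = 5.5, so P = 85 + 5.5Q.
Competitive equilibrium: 146 − 7Q = 85 + 5.5Q → Q* = 4.88, P* = 111.84.
The subsidy lowers effective supply by 7: P = 78 + 5.5Q.
New quantity: 146 − 7Q = 78 + 5.5Q → Q' = 5.44.
Overproduction ΔQ = 5.44 − 4.88 = 0.56; wedge = subsidy = 7.
The triangle = ½ × 0.56 × 7 = 1.96.

1.96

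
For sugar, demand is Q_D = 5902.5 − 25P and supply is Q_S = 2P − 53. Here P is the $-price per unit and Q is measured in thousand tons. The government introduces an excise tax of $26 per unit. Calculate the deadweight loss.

In inverse form: demand P = 236.1 − 0.04Q, supply P = 26.5 + 0.5Q.
Competitive equilibrium: 236.1 − 0.04Q = 26.5 + 0.5Q → Q* = 388.1481, P* = 220.5741.
With the tax, the buyer price exceeds the seller price by 26: (236.1 − 0.04Q) − (26.5 + 0.5Q) = 26 → Q' = 340.
ΔQ = 388.1481 − 340 = 48.1481; the wedge equals the tax, 26.
Welfare loss = ½ × 48.1481 × 26 = $625.93 thousand.

$625.93 thousand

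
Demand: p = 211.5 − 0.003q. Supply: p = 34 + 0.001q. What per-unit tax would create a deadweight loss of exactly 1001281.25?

89.5

Competitive equilibrium: 211.5 − 0.003q = 34 + 0.001q → q* = 44375, p* = 78.375.
A tax t gives Δq = t/0.004 and wedge t, so DWL = t²/0.008.
t²/0.008 = 1001281.25 → t² = 8010.25 → t = 89.5.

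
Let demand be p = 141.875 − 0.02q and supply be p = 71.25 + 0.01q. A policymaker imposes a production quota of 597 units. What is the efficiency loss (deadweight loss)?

46314.52

Competitive equilibrium: 141.875 − 0.02q = 71.25 + 0.01q → q* = 2354.1667, p* = 94.7917.
At q = 597: demand price = 141.875 − 0.02·597 = 129.935; supply price = 71.25 + 0.01·597 = 77.22.
Δq = 2354.1667 − 597 = 1757.1667; wedge = 129.935 − 77.22 = 52.715.
The triangle = ½ × 1757.1667 × 52.715 = 46314.52.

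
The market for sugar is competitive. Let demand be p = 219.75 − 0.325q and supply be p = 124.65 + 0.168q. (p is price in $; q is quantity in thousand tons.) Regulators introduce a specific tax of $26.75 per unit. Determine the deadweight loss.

$725.72 thousand

Competitive equilibrium: 219.75 − 0.325q = 124.65 + 0.168q → q* = 192.9006, p* = 157.0573.
With the tax, the buyer price exceeds the seller price by 26.75: (219.75 − 0.325q) − (124.65 + 0.168q) = 26.75 → q' = 138.641.
Δq = 192.9006 − 138.641 = 54.2596; the wedge equals the tax, 26.75.
Welfare loss = ½ × 54.2596 × 26.75 = $725.72 thousand.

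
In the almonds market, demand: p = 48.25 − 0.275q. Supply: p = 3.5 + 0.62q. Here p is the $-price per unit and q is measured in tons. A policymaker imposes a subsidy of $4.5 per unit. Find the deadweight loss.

$11.31

Competitive equilibrium: 48.25 − 0.275q = 3.5 + 0.62q → q* = 50, p* = 34.5.
The subsidy lowers effective supply by 4.5: p = 0.62q − 1.
New quantity: 48.25 − 0.275q = 0.62q − 1 → q' = 55.0279.
Overproduction Δq = 55.0279 − 50 = 5.0279; wedge = subsidy = 4.5.
DWL = ½ × 5.0279 × 4.5 = $11.31.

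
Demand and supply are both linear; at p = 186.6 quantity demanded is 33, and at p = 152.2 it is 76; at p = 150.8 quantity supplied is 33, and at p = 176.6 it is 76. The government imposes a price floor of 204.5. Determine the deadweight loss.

Demand slope = (152.2 − 186.6)/(76 − 33) = −0.8, so p = 213 − 0.8q.
Supply slope = (176.6 − 150.8)/(76 − 33) = 0.6, so p = 131 + 0.6q.
Competitive equilibrium: 213 − 0.8q = 131 + 0.6q → q* = 58.5714, p* = 166.1429.
At the floor p = 204.5, quantity demanded = (213 − 204.5)/0.8 = 10.625.
Sellers' marginal cost at q' = 10.625: 131 + 0.6·10.625 = 137.375.
Δq = 58.5714 − 10.625 = 47.9464; wedge = 204.5 − 137.375 = 67.125.
Deadweight loss = ½ × 47.9464 × 67.125 = 1609.20.

1609.20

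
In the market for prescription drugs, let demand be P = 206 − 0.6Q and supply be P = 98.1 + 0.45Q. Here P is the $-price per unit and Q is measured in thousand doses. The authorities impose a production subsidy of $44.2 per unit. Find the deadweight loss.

$930.30 thousand

Competitive equilibrium: 206 − 0.6Q = 98.1 + 0.45Q → Q* = 102.7619, P* = 144.3429.
The subsidy lowers effective supply by 44.2: P = 53.9 + 0.45Q.
New quantity: 206 − 0.6Q = 53.9 + 0.45Q → Q' = 144.8571.
Overproduction ΔQ = 144.8571 − 102.7619 = 42.0952; wedge = subsidy = 44.2.
The triangle = ½ × 42.0952 × 44.2 = $930.30 thousand.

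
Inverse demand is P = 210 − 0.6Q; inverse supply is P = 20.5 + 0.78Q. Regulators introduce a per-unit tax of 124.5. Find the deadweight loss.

Competitive equilibrium: 210 − 0.6Q = 20.5 + 0.78Q → Q* = 137.3188, P* = 127.6087.
With the tax, the buyer price exceeds the seller price by 124.5: (210 − 0.6Q) − (20.5 + 0.78Q) = 124.5 → Q' = 47.1014.
ΔQ = 137.3188 − 47.1014 = 90.2174; the wedge equals the tax, 124.5.
Welfare loss = ½ × 90.2174 × 124.5 = 5616.03.

5616.03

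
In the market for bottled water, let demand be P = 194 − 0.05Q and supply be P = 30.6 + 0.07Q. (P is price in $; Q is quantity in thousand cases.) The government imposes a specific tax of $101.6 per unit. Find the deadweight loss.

$43010.67 thousand

Competitive equilibrium: 194 − 0.05Q = 30.6 + 0.07Q → Q* = 1361.6667, P* = 125.9167.
With the tax, the buyer price exceeds the seller price by 101.6: (194 − 0.05Q) − (30.6 + 0.07Q) = 101.6 → Q' = 515.
ΔQ = 1361.6667 − 515 = 846.6667; the wedge equals the tax, 101.6.
DWL = ½ × 846.6667 × 101.6 = $43010.67 thousand.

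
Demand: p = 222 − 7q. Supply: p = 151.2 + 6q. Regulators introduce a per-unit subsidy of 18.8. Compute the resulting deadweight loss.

Competitive equilibrium: 222 − 7q = 151.2 + 6q → q* = 5.4462, p* = 183.8769.
The subsidy lowers effective supply by 18.8: p = 132.4 + 6q.
New quantity: 222 − 7q = 132.4 + 6q → q' = 6.8923.
Overproduction Δq = 6.8923 − 5.4462 = 1.4461; wedge = subsidy = 18.8.
Deadweight loss = ½ × 1.4461 × 18.8 = 13.59.

13.59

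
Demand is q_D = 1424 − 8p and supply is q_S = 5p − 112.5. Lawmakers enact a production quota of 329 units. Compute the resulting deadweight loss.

3630.05

In inverse form: demand p = 178 − 0.125q, supply p = 22.5 + 0.2q.
Competitive equilibrium: 178 − 0.125q = 22.5 + 0.2q → q* = 478.4615, p* = 118.1923.
At q = 329: demand price = 178 − 0.125·329 = 136.875; supply price = 22.5 + 0.2·329 = 88.3.
Δq = 478.4615 − 329 = 149.4615; wedge = 136.875 − 88.3 = 48.575.
The triangle = ½ × 149.4615 × 48.575 = 3630.05.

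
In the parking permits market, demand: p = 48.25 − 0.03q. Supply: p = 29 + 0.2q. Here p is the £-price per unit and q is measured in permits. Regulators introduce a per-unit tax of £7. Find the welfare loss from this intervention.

Competitive equilibrium: 48.25 − 0.03q = 29 + 0.2q → q* = 83.6957, p* = 45.7391.
With the tax, the buyer price exceeds the seller price by 7: (48.25 − 0.03q) − (29 + 0.2q) = 7 → q' = 53.2609.
Δq = 83.6957 − 53.2609 = 30.4348; the wedge equals the tax, 7.
Welfare loss = ½ × 30.4348 × 7 = £106.52.

£106.52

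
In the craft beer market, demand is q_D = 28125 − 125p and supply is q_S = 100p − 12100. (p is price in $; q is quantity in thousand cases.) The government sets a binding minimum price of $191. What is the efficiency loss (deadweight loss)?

$21006.94 thousand

In inverse form: demand p = 225 − 0.008q, supply p = 121 + 0.01q.
Competitive equilibrium: 225 − 0.008q = 121 + 0.01q → q* = 5777.7778, p* = 178.7778.
At the floor p = 191, quantity demanded = (225 − 191)/0.008 = 4250.
Sellers' marginal cost at q' = 4250: 121 + 0.01·4250 = 163.5.
Δq = 5777.7778 − 4250 = 1527.7778; wedge = 191 − 163.5 = 27.5.
Welfare loss = ½ × 1527.7778 × 27.5 = $21006.94 thousand.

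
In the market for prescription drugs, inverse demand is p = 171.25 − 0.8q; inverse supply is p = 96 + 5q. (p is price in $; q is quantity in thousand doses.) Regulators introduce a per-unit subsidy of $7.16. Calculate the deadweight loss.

$4.42 thousand

Competitive equilibrium: 171.25 − 0.8q = 96 + 5q → q* = 12.9741, p* = 160.8707.
The subsidy lowers effective supply by 7.16: p = 88.84 + 5q.
New quantity: 171.25 − 0.8q = 88.84 + 5q → q' = 14.2086.
Overproduction Δq = 14.2086 − 12.9741 = 1.2345; wedge = subsidy = 7.16.
The triangle = ½ × 1.2345 × 7.16 = $4.42 thousand.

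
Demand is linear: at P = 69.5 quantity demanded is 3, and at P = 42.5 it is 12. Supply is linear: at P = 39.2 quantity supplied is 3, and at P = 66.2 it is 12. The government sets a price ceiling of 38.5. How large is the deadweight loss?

Demand slope = (42.5 − 69.5)/(12 − 3) = −3, so P = 78.5 − 3Q.
Supply slope = (66.2 − 39.2)/(12 − 3) = 3, so P = 30.2 + 3Q.
Competitive equilibrium: 78.5 − 3Q = 30.2 + 3Q → Q* = 8.05, P* = 54.35.
At the ceiling P = 38.5, quantity supplied = (38.5 − 30.2)/3 = 2.7667.
Willingness to pay at Q' = 2.7667: 78.5 − 3·2.7667 = 70.1999.
ΔQ = 8.05 − 2.7667 = 5.2833; wedge = 70.1999 − 38.5 = 31.6999.
The triangle = ½ × 5.2833 × 31.6999 = 83.74.

83.74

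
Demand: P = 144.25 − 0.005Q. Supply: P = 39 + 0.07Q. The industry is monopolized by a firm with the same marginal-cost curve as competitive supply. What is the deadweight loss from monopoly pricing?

Competitive equilibrium: 144.25 − 0.005Q = 39 + 0.07Q → Q* = 1403.3333, P* = 137.2333.
Marginal revenue: MR = 144.25 − 0.01Q. Set MR = MC: 144.25 − 0.01Q = 39 + 0.07Q → Q_m = 1315.625.
Price P_m = 144.25 − 0.005·1315.625 = 137.6719; MC(Q_m) = 39 + 0.07·1315.625 = 131.0938.
Competitive Q* = 1403.3333, so ΔQ = 87.7083; wedge = 137.6719 − 131.0938 = 6.5781.
DWL = ½ × 87.7083 × 6.5781 = 288.48.

288.48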